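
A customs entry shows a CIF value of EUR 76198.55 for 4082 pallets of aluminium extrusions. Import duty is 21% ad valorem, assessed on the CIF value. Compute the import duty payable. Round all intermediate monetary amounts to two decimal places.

Import duty = 76198.55 × 21% = 16001.70

Import duty: EUR 16001.70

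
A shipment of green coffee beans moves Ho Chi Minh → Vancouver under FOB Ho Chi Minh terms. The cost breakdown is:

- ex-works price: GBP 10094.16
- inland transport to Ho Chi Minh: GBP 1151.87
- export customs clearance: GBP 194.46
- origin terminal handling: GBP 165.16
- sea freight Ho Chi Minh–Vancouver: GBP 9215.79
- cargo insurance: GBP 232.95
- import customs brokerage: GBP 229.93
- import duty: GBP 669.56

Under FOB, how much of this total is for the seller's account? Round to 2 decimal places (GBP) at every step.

FOB: the seller bears costs until goods are on board at the origin port; the buyer bears freight, insurance and all costs thereafter.
Seller's account: goods 10094.16 + inland to port 1151.87 + export clearance 194.46 + origin terminal 165.16 = 11605.65
Buyer's account: freight 9215.79 + insurance 232.95 + brokerage 229.93 + duty 669.56 = 10348.23

Seller's account: GBP 11605.65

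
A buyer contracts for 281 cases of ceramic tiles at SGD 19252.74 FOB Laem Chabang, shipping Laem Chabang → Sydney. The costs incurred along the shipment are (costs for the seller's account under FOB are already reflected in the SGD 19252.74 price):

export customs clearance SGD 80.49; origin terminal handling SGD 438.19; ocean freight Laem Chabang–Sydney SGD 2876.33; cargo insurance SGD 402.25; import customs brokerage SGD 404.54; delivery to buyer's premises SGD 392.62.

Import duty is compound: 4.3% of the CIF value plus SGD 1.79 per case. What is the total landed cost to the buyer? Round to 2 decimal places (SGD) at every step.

FOB: the seller bears costs until goods are on board at the origin port; the buyer bears freight, insurance and all costs thereafter.
Already in the invoice (seller's account under FOB): export clearance, origin terminal — exclude.
CIF value = FOB price + freight + insurance = 19252.74 + 2876.33 + 402.25 = 22531.32
Ad valorem component: 22531.32 × 4.3% = 968.85
Specific component: 281 × 1.79 = 502.99
Import duty = 968.85 + 502.99 = 1471.84
Buyer bears: freight 2876.33 + insurance 402.25 + brokerage 404.54 + delivery 392.62 + duty 1471.84 = 5547.58
Landed cost = invoice 19252.74 + 5547.58 = 24800.32

Total landed cost: SGD 24800.32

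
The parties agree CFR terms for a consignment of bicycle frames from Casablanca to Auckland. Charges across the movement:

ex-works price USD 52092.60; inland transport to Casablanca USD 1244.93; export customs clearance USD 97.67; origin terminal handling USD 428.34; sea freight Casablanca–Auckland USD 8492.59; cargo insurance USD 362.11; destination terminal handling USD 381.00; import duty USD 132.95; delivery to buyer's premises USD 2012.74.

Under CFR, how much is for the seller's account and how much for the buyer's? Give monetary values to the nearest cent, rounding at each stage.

CFR: the seller pays costs through ocean freight to the destination port, but not insurance.
Seller's account: goods 52092.60 + inland to port 1244.93 + export clearance 97.67 + origin terminal 428.34 + freight 8492.59 = 62356.13
Buyer's account: insurance 362.11 + destination terminal 381.00 + duty 132.95 + delivery 2012.74 = 2888.80

Seller: USD 62356.13; buyer: USD 2888.80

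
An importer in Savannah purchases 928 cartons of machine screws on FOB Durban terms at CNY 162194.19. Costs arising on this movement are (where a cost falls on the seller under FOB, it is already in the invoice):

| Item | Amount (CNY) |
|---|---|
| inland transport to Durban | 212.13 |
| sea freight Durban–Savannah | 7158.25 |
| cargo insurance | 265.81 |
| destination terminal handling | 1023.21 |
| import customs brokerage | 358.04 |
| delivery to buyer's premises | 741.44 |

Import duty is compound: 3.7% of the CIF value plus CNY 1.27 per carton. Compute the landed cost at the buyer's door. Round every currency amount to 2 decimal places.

FOB: the seller bears costs until goods are on board at the origin port; the buyer bears freight, insurance and all costs thereafter.
Already in the invoice (seller's account under FOB): inland to port — exclude.
CIF value = FOB price + freight + insurance = 162194.19 + 7158.25 + 265.81 = 169618.25
Ad valorem component: 169618.25 × 3.7% = 6275.88
Specific component: 928 × 1.27 = 1178.56
Import duty = 6275.88 + 1178.56 = 7454.44
Buyer bears: freight 7158.25 + insurance 265.81 + destination terminal 1023.21 + brokerage 358.04 + delivery 741.44 + duty 7454.44 = 17001.19
Landed cost = invoice 162194.19 + 17001.19 = 179195.38

Total landed cost: CNY 179195.38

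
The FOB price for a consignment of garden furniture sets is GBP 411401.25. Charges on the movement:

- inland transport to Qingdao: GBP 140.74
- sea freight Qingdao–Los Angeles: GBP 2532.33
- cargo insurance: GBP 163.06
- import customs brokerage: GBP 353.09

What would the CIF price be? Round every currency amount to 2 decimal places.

CIF price: GBP 414096.64

Not relevant to the conversion: inland to port — on the seller under both FOB and CIF; already in the FOB price and stays in the CIF price. brokerage — on the buyer under both terms; not part of either seller's price.
From FOB to CIF, the seller additionally bears: freight, insurance.
CIF price = 411401.25 + 2532.33 + 163.06 = 414096.64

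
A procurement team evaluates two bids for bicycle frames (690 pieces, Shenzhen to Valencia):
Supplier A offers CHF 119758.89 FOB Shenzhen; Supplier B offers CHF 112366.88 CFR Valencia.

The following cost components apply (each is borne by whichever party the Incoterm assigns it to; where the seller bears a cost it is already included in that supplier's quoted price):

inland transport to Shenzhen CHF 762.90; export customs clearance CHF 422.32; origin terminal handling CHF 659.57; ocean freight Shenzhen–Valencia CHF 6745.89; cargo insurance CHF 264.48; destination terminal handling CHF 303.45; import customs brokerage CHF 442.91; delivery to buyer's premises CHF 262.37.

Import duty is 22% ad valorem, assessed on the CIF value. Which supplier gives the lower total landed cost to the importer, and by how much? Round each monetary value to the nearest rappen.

Supplier A (FOB):
CIF value = FOB price + freight + insurance = 119758.89 + 6745.89 + 264.48 = 126769.26
Import duty = 126769.26 × 22% = 27889.24
Buyer bears (A): 6745.89 + 264.48 + 303.45 + 442.91 + 262.37 = 8019.10
Landed cost (A) = invoice 119758.89 + 8019.10 + duty 27889.24 = 155667.23
Supplier B (CFR):
CIF value = CFR price + insurance = 112366.88 + 264.48 = 112631.36
Import duty = 112631.36 × 22% = 24778.90
Buyer bears (B): 264.48 + 303.45 + 442.91 + 262.37 = 1273.21
Landed cost (B) = invoice 112366.88 + 1273.21 + duty 24778.90 = 138418.99
Difference = |155667.23 − 138418.99| = 17248.24

Supplier B is cheaper by CHF 17248.24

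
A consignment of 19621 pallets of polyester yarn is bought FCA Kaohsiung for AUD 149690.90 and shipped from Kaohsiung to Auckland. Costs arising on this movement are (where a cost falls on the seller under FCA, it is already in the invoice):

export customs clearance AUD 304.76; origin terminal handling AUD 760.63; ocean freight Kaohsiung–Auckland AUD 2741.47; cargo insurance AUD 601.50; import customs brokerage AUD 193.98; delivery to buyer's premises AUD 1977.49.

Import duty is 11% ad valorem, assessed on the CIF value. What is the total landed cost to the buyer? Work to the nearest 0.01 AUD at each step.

FCA: the seller delivers export-cleared goods to the carrier; the buyer bears costs from that point.
Already in the invoice (seller's account under FCA): export clearance — exclude.
CIF value = FCA price + origin terminal + freight + insurance = 149690.90 + 760.63 + 2741.47 + 601.50 = 153794.50
Import duty = 153794.50 × 11% = 16917.40
Buyer bears: origin terminal 760.63 + freight 2741.47 + insurance 601.50 + brokerage 193.98 + delivery 1977.49 + duty 16917.40 = 23192.47
Landed cost = invoice 149690.90 + 23192.47 = 172883.37

Total landed cost: AUD 172883.37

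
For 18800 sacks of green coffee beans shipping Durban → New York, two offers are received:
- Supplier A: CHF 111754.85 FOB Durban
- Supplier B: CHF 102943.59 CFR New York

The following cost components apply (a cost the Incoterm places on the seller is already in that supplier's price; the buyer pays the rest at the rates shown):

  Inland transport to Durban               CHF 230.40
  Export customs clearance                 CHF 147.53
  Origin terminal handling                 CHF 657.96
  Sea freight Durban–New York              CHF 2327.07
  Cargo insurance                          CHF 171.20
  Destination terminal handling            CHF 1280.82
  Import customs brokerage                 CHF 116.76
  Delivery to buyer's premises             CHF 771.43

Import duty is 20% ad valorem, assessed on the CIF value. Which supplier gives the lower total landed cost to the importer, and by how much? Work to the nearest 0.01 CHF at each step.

Supplier A (FOB):
CIF value = FOB price + freight + insurance = 111754.85 + 2327.07 + 171.20 = 114253.12
Import duty = 114253.12 × 20% = 22850.62
Buyer bears (A): 2327.07 + 171.20 + 1280.82 + 116.76 + 771.43 = 4667.28
Landed cost (A) = invoice 111754.85 + 4667.28 + duty 22850.62 = 139272.75
Supplier B (CFR):
CIF value = CFR price + insurance = 102943.59 + 171.20 = 103114.79
Import duty = 103114.79 × 20% = 20622.96
Buyer bears (B): 171.20 + 1280.82 + 116.76 + 771.43 = 2340.21
Landed cost (B) = invoice 102943.59 + 2340.21 + duty 20622.96 = 125906.76
Difference = |139272.75 − 125906.76| = 13365.99

Supplier B is cheaper by CHF 13365.99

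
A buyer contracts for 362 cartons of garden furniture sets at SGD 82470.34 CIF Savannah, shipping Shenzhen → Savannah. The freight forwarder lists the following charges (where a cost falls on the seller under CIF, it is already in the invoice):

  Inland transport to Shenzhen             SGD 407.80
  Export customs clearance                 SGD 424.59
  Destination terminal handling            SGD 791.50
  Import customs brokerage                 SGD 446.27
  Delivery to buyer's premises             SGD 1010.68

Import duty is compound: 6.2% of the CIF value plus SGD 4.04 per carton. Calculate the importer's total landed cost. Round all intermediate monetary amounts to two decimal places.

CIF: the seller pays costs through ocean freight and marine insurance to the destination port.
Already in the invoice (seller's account under CIF): inland to port, export clearance — exclude.
The CIF price already equals the CIF value: 82470.34
Ad valorem component: 82470.34 × 6.2% = 5113.16
Specific component: 362 × 4.04 = 1462.48
Import duty = 5113.16 + 1462.48 = 6575.64
Buyer bears: destination terminal 791.50 + brokerage 446.27 + delivery 1010.68 + duty 6575.64 = 8824.09
Landed cost = invoice 82470.34 + 8824.09 = 91294.43

Total landed cost: SGD 91294.43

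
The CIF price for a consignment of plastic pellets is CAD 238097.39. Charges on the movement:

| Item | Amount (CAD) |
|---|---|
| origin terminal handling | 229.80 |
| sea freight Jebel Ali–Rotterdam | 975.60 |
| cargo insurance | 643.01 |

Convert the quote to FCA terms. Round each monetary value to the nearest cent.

From CIF to FCA, the seller no longer bears: origin terminal, freight, insurance.
FCA price = 238097.39 − 229.80 − 975.60 − 643.01 = 236248.98

FCA price: CAD 236248.98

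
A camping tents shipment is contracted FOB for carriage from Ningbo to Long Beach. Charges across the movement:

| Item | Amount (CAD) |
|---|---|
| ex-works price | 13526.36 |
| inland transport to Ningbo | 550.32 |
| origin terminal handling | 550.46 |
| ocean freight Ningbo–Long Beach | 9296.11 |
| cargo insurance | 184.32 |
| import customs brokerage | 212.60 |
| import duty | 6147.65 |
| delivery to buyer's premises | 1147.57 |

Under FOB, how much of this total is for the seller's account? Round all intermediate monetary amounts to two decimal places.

Seller's account: CAD 14627.14

FOB: the seller bears costs until goods are on board at the origin port; the buyer bears freight, insurance and all costs thereafter.
Seller's account: goods 13526.36 + inland to port 550.32 + origin terminal 550.46 = 14627.14
Buyer's account: freight 9296.11 + insurance 184.32 + brokerage 212.60 + duty 6147.65 + delivery 1147.57 = 16988.25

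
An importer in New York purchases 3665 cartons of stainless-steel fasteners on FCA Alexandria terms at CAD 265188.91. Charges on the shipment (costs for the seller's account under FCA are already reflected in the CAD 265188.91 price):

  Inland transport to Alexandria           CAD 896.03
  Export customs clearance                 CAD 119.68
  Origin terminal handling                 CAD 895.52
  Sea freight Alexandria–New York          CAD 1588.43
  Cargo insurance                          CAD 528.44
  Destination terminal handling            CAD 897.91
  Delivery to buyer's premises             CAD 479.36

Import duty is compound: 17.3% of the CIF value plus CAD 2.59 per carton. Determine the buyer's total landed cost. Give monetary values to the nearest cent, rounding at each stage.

Total landed cost: CAD 325469.74

FCA: the seller delivers export-cleared goods to the carrier; the buyer bears costs from that point.
Already in the invoice (seller's account under FCA): inland to port, export clearance — exclude.
CIF value = FCA price + origin terminal + freight + insurance = 265188.91 + 895.52 + 1588.43 + 528.44 = 268201.30
Ad valorem component: 268201.30 × 17.3% = 46398.82
Specific component: 3665 × 2.59 = 9492.35
Import duty = 46398.82 + 9492.35 = 55891.17
Buyer bears: origin terminal 895.52 + freight 1588.43 + insurance 528.44 + destination terminal 897.91 + delivery 479.36 + duty 55891.17 = 60280.83
Landed cost = invoice 265188.91 + 60280.83 = 325469.74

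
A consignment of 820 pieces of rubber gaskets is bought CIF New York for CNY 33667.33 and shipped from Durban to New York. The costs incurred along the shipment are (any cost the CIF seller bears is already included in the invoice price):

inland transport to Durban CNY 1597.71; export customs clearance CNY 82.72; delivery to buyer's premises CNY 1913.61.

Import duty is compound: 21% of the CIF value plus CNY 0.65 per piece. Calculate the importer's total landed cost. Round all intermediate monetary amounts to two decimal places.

CIF: the seller pays costs through ocean freight and marine insurance to the destination port.
Already in the invoice (seller's account under CIF): inland to port, export clearance — exclude.
The CIF price already equals the CIF value: 33667.33
Ad valorem component: 33667.33 × 21% = 7070.14
Specific component: 820 × 0.65 = 533.00
Import duty = 7070.14 + 533.00 = 7603.14
Buyer bears: delivery 1913.61 + duty 7603.14 = 9516.75
Landed cost = invoice 33667.33 + 9516.75 = 43184.08

Total landed cost: CNY 43184.08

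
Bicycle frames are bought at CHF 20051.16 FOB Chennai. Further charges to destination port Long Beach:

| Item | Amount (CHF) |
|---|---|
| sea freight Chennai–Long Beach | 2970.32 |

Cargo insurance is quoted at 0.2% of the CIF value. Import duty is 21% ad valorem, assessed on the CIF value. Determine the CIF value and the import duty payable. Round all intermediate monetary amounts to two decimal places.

Let C be the CIF value. C = FOB price + freight + 0.2% × C
C − 0.2% × C = 20051.16 + 2970.32
0.998 × C = 23021.48
C = 23021.48 / 0.998 = 23067.62
Insurance premium = 0.2% × 23067.62 = 46.14
Import duty = 23067.62 × 21% = 4844.20

CIF value: CHF 23067.62; import duty: CHF 4844.20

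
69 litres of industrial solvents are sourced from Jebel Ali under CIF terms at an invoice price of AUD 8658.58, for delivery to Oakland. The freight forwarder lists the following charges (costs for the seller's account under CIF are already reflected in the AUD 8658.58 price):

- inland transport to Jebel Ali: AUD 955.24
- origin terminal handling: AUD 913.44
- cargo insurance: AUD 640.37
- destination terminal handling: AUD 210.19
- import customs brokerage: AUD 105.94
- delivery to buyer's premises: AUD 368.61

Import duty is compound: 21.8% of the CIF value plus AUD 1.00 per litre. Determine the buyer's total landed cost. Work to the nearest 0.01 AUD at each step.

CIF: the seller pays costs through ocean freight and marine insurance to the destination port.
Already in the invoice (seller's account under CIF): inland to port, origin terminal, insurance — exclude.
The CIF price already equals the CIF value: 8658.58
Ad valorem component: 8658.58 × 21.8% = 1887.57
Specific component: 69 × 1.00 = 69.00
Import duty = 1887.57 + 69.00 = 1956.57
Buyer bears: destination terminal 210.19 + brokerage 105.94 + delivery 368.61 + duty 1956.57 = 2641.31
Landed cost = invoice 8658.58 + 2641.31 = 11299.89

Total landed cost: AUD 11299.89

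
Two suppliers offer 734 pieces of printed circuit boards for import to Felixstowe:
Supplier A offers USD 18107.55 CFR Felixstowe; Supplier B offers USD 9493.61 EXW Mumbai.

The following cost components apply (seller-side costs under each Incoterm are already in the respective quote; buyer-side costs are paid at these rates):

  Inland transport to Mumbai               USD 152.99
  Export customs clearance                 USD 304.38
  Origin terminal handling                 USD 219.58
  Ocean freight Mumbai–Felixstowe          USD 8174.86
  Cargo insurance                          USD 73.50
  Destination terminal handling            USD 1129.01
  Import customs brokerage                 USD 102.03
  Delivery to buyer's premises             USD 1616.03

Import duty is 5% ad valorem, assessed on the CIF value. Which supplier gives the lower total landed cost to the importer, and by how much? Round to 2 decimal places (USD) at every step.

Supplier A is cheaper by USD 249.77

Supplier A (CFR):
CIF value = CFR price + insurance = 18107.55 + 73.50 = 18181.05
Import duty = 18181.05 × 5% = 909.05
Buyer bears (A): 73.50 + 1129.01 + 102.03 + 1616.03 = 2920.57
Landed cost (A) = invoice 18107.55 + 2920.57 + duty 909.05 = 21937.17
Supplier B (EXW):
CIF value = EXW price + inland to port + export clearance + origin terminal + freight + insurance = 9493.61 + 152.99 + 304.38 + 219.58 + 8174.86 + 73.50 = 18418.92
Import duty = 18418.92 × 5% = 920.95
Buyer bears (B): 152.99 + 304.38 + 219.58 + 8174.86 + 73.50 + 1129.01 + 102.03 + 1616.03 = 11772.38
Landed cost (B) = invoice 9493.61 + 11772.38 + duty 920.95 = 22186.94
Difference = |21937.17 − 22186.94| = 249.77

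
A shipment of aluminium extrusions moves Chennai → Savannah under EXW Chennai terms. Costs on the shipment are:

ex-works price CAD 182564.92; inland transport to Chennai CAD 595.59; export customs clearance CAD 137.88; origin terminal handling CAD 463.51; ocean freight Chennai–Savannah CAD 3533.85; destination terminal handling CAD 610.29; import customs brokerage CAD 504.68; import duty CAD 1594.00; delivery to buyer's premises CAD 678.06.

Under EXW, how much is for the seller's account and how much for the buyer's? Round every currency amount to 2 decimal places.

Seller: CAD 182564.92; buyer: CAD 8117.86

EXW: the seller makes goods available at their premises; the buyer bears all onward costs.
Seller's account: goods 182564.92 = 182564.92
Buyer's account: inland to port 595.59 + export clearance 137.88 + origin terminal 463.51 + freight 3533.85 + destination terminal 610.29 + brokerage 504.68 + duty 1594.00 + delivery 678.06 = 8117.86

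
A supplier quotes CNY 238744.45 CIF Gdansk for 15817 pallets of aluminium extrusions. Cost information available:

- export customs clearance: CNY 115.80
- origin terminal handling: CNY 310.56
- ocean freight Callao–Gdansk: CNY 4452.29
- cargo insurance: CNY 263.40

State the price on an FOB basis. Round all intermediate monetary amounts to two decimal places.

FOB price: CNY 234028.76

Not relevant to the conversion: origin terminal, export clearance — on the seller under both CIF and FOB; already in the CIF price and stays in the FOB price.
From CIF to FOB, the seller no longer bears: freight, insurance.
FOB price = 238744.45 − 4452.29 − 263.40 = 234028.76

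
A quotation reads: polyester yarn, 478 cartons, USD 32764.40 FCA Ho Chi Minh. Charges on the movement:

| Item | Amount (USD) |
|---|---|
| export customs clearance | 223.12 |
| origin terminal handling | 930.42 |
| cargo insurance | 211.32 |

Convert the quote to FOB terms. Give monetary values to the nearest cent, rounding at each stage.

Not relevant to the conversion: export clearance — on the seller under both FCA and FOB; already in the FCA price and stays in the FOB price. insurance — on the buyer under both terms; not part of either seller's price.
From FCA to FOB, the seller additionally bears: origin terminal.
FOB price = 32764.40 + 930.42 = 33694.82

FOB price: USD 33694.82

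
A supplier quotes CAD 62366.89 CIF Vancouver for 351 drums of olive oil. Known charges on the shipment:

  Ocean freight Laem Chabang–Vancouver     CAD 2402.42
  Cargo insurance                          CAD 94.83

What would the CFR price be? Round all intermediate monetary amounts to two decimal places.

CFR price: CAD 62272.06

Not relevant to the conversion: freight — on the seller under both CIF and CFR; already in the CIF price and stays in the CFR price.
From CIF to CFR, the seller no longer bears: insurance.
CFR price = 62366.89 − 94.83 = 62272.06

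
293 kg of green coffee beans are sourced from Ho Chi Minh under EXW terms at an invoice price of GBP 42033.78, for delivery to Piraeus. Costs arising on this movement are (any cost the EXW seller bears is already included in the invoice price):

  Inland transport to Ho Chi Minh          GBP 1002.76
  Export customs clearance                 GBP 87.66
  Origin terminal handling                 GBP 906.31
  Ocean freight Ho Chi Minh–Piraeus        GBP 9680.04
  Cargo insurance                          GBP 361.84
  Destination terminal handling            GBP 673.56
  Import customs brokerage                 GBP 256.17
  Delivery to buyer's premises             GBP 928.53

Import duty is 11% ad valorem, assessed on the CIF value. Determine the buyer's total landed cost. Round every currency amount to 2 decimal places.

Total landed cost: GBP 61878.61

EXW: the seller makes goods available at their premises; the buyer bears all onward costs.
CIF value = EXW price + inland to port + export clearance + origin terminal + freight + insurance = 42033.78 + 1002.76 + 87.66 + 906.31 + 9680.04 + 361.84 = 54072.39
Import duty = 54072.39 × 11% = 5947.96
Buyer bears: inland to port 1002.76 + export clearance 87.66 + origin terminal 906.31 + freight 9680.04 + insurance 361.84 + destination terminal 673.56 + brokerage 256.17 + delivery 928.53 + duty 5947.96 = 19844.83
Landed cost = invoice 42033.78 + 19844.83 = 61878.61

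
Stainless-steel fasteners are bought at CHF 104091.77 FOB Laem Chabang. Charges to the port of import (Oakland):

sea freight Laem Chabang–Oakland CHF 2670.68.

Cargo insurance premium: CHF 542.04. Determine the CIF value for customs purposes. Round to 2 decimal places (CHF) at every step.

CIF = FOB price + freight + insurance
CIF = 104091.77 + 2670.68 + 542.04 = 107304.49

CIF value: CHF 107304.49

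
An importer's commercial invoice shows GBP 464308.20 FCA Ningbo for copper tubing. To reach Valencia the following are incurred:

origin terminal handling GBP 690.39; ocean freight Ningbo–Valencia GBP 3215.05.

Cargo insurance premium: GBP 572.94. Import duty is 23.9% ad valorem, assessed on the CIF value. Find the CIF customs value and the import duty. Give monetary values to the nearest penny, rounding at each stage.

CIF = FCA price + pre-shipment costs + freight + insurance
CIF = 464308.20 + 690.39 + 3215.05 + 572.94 = 468786.58
Import duty = 468786.58 × 23.9% = 112039.99

CIF value: GBP 468786.58; import duty: GBP 112039.99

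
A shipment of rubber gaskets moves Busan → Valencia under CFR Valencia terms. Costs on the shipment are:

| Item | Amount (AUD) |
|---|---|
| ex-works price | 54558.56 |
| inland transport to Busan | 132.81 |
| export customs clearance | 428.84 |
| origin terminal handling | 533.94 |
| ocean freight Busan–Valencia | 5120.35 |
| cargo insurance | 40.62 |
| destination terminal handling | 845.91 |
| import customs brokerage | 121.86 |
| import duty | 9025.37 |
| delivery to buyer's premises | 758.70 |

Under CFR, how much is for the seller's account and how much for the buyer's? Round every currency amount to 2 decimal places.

Seller: AUD 60774.50; buyer: AUD 10792.46

CFR: the seller pays costs through ocean freight to the destination port, but not insurance.
Seller's account: goods 54558.56 + inland to port 132.81 + export clearance 428.84 + origin terminal 533.94 + freight 5120.35 = 60774.50
Buyer's account: insurance 40.62 + destination terminal 845.91 + brokerage 121.86 + duty 9025.37 + delivery 758.70 = 10792.46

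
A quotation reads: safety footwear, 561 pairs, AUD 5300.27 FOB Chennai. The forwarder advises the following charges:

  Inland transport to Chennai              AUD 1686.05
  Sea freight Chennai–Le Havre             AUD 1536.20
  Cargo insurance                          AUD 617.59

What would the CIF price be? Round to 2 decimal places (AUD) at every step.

Not relevant to the conversion: inland to port — on the seller under both FOB and CIF; already in the FOB price and stays in the CIF price.
From FOB to CIF, the seller additionally bears: freight, insurance.
CIF price = 5300.27 + 1536.20 + 617.59 = 7454.06

CIF price: AUD 7454.06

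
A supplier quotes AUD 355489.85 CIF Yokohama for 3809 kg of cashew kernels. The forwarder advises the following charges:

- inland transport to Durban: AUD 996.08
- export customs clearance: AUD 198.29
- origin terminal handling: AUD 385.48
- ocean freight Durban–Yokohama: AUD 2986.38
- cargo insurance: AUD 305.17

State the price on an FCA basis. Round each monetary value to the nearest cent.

Not relevant to the conversion: export clearance, inland to port — on the seller under both CIF and FCA; already in the CIF price and stays in the FCA price.
From CIF to FCA, the seller no longer bears: origin terminal, freight, insurance.
FCA price = 355489.85 − 385.48 − 2986.38 − 305.17 = 351812.82

FCA price: AUD 351812.82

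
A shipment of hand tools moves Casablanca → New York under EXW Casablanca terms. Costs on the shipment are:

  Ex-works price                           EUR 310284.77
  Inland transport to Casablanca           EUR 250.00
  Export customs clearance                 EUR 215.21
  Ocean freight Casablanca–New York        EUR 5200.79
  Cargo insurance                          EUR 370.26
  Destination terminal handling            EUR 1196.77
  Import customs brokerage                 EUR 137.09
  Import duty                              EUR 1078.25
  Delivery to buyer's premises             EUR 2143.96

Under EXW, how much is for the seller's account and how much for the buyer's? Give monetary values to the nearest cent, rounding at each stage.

Seller: EUR 310284.77; buyer: EUR 10592.33

EXW: the seller makes goods available at their premises; the buyer bears all onward costs.
Seller's account: goods 310284.77 = 310284.77
Buyer's account: inland to port 250.00 + export clearance 215.21 + freight 5200.79 + insurance 370.26 + destination terminal 1196.77 + brokerage 137.09 + duty 1078.25 + delivery 2143.96 = 10592.33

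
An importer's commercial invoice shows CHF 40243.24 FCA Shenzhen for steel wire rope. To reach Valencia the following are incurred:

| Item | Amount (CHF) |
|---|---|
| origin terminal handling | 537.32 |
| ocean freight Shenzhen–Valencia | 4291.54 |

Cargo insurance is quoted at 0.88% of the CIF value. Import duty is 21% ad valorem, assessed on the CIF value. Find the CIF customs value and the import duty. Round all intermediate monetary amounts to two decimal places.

Let C be the CIF value. C = FCA price + pre-shipment costs + freight + 0.88% × C
C − 0.88% × C = 40243.24 + 537.32 + 4291.54
0.9912 × C = 45072.10
C = 45072.10 / 0.9912 = 45472.26
Insurance premium = 0.88% × 45472.26 = 400.16
Import duty = 45472.26 × 21% = 9549.17

CIF value: CHF 45472.26; import duty: CHF 9549.17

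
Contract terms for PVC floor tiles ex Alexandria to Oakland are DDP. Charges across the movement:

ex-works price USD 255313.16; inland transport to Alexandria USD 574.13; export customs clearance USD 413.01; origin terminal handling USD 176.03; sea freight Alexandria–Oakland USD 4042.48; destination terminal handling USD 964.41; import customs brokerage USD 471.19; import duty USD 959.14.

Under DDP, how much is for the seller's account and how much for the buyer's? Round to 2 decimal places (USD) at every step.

Seller: USD 262913.55; buyer: USD 0.00

DDP: the seller bears all costs including import duty.
Seller's account: goods 255313.16 + inland to port 574.13 + export clearance 413.01 + origin terminal 176.03 + freight 4042.48 + destination terminal 964.41 + brokerage 471.19 + duty 959.14 = 262913.55
Buyer's account: 0.00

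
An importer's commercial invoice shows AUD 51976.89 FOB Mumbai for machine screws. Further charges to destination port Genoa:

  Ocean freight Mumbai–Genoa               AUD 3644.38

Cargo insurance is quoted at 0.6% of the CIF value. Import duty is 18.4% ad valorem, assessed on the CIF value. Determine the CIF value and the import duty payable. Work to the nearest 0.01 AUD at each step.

CIF value: AUD 55957.01; import duty: AUD 10296.09

Let C be the CIF value. C = FOB price + freight + 0.6% × C
C − 0.6% × C = 51976.89 + 3644.38
0.994 × C = 55621.27
C = 55621.27 / 0.994 = 55957.01
Insurance premium = 0.6% × 55957.01 = 335.74
Import duty = 55957.01 × 18.4% = 10296.09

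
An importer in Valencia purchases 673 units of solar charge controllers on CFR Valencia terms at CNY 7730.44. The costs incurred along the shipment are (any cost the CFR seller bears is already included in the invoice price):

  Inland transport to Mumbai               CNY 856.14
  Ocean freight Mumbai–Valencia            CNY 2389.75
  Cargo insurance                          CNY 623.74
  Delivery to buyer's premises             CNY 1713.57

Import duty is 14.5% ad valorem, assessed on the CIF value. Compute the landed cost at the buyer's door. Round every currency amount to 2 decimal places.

CFR: the seller pays costs through ocean freight to the destination port, but not insurance.
Already in the invoice (seller's account under CFR): inland to port, freight — exclude.
CIF value = CFR price + insurance = 7730.44 + 623.74 = 8354.18
Import duty = 8354.18 × 14.5% = 1211.36
Buyer bears: insurance 623.74 + delivery 1713.57 + duty 1211.36 = 3548.67
Landed cost = invoice 7730.44 + 3548.67 = 11279.11

Total landed cost: CNY 11279.11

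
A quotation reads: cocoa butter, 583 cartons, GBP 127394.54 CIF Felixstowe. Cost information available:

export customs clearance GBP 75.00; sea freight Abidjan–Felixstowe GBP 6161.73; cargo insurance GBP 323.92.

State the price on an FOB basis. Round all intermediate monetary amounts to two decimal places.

FOB price: GBP 120908.89

Not relevant to the conversion: export clearance — on the seller under both CIF and FOB; already in the CIF price and stays in the FOB price.
From CIF to FOB, the seller no longer bears: freight, insurance.
FOB price = 127394.54 − 6161.73 − 323.92 = 120908.89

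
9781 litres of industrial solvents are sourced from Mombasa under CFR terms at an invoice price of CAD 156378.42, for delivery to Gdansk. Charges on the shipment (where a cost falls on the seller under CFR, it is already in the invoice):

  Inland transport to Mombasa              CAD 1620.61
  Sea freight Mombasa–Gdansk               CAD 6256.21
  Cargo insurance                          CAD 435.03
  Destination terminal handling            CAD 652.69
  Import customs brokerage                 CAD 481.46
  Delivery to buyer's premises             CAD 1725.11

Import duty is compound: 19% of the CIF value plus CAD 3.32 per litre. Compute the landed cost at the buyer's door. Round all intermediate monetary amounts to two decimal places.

CFR: the seller pays costs through ocean freight to the destination port, but not insurance.
Already in the invoice (seller's account under CFR): inland to port, freight — exclude.
CIF value = CFR price + insurance = 156378.42 + 435.03 = 156813.45
Ad valorem component: 156813.45 × 19% = 29794.56
Specific component: 9781 × 3.32 = 32472.92
Import duty = 29794.56 + 32472.92 = 62267.48
Buyer bears: insurance 435.03 + destination terminal 652.69 + brokerage 481.46 + delivery 1725.11 + duty 62267.48 = 65561.77
Landed cost = invoice 156378.42 + 65561.77 = 221940.19

Total landed cost: CAD 221940.19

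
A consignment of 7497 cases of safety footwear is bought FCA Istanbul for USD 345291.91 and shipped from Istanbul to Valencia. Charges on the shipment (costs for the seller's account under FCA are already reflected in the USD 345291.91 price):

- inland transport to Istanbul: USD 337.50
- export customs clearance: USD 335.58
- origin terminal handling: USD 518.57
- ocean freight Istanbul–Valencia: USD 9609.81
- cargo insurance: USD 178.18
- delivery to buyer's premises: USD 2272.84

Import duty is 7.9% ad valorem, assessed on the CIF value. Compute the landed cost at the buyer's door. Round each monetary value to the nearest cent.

FCA: the seller delivers export-cleared goods to the carrier; the buyer bears costs from that point.
Already in the invoice (seller's account under FCA): inland to port, export clearance — exclude.
CIF value = FCA price + origin terminal + freight + insurance = 345291.91 + 518.57 + 9609.81 + 178.18 = 355598.47
Import duty = 355598.47 × 7.9% = 28092.28
Buyer bears: origin terminal 518.57 + freight 9609.81 + insurance 178.18 + delivery 2272.84 + duty 28092.28 = 40671.68
Landed cost = invoice 345291.91 + 40671.68 = 385963.59

Total landed cost: USD 385963.59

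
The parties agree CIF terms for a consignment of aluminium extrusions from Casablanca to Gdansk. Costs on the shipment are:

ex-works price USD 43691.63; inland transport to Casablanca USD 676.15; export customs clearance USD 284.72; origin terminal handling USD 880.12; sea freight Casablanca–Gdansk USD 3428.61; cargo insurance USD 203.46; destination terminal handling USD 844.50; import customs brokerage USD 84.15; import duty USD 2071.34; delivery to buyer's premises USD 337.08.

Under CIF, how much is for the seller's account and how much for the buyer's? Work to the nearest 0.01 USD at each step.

Seller: USD 49164.69; buyer: USD 3337.07

CIF: the seller pays costs through ocean freight and marine insurance to the destination port.
Seller's account: goods 43691.63 + inland to port 676.15 + export clearance 284.72 + origin terminal 880.12 + freight 3428.61 + insurance 203.46 = 49164.69
Buyer's account: destination terminal 844.50 + brokerage 84.15 + duty 2071.34 + delivery 337.08 = 3337.07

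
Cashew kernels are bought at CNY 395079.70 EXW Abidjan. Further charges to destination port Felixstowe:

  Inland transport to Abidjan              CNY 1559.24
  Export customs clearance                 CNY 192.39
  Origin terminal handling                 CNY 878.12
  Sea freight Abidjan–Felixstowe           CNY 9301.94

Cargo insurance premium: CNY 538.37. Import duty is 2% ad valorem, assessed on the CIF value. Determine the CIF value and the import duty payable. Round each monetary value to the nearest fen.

CIF value: CNY 407549.76; import duty: CNY 8151.00

CIF = EXW price + pre-shipment costs + freight + insurance
CIF = 395079.70 + 1559.24 + 192.39 + 878.12 + 9301.94 + 538.37 = 407549.76
Import duty = 407549.76 × 2% = 8151.00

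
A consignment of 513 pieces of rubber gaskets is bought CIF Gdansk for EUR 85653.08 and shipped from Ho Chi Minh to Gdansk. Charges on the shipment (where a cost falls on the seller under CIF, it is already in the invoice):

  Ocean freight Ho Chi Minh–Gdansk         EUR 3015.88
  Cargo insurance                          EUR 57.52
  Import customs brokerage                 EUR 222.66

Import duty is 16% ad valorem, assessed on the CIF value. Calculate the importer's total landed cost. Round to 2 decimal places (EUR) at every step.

CIF: the seller pays costs through ocean freight and marine insurance to the destination port.
Already in the invoice (seller's account under CIF): freight, insurance — exclude.
The CIF price already equals the CIF value: 85653.08
Import duty = 85653.08 × 16% = 13704.49
Buyer bears: brokerage 222.66 + duty 13704.49 = 13927.15
Landed cost = invoice 85653.08 + 13927.15 = 99580.23

Total landed cost: EUR 99580.23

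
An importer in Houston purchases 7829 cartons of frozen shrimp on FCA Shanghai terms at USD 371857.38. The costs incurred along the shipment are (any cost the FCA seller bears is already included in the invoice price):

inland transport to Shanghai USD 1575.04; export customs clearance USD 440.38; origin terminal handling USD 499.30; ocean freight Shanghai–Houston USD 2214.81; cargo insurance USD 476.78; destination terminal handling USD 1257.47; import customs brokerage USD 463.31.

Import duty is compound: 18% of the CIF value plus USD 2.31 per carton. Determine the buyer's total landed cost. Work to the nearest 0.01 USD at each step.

FCA: the seller delivers export-cleared goods to the carrier; the buyer bears costs from that point.
Already in the invoice (seller's account under FCA): inland to port, export clearance — exclude.
CIF value = FCA price + origin terminal + freight + insurance = 371857.38 + 499.30 + 2214.81 + 476.78 = 375048.27
Ad valorem component: 375048.27 × 18% = 67508.69
Specific component: 7829 × 2.31 = 18084.99
Import duty = 67508.69 + 18084.99 = 85593.68
Buyer bears: origin terminal 499.30 + freight 2214.81 + insurance 476.78 + destination terminal 1257.47 + brokerage 463.31 + duty 85593.68 = 90505.35
Landed cost = invoice 371857.38 + 90505.35 = 462362.73

Total landed cost: USD 462362.73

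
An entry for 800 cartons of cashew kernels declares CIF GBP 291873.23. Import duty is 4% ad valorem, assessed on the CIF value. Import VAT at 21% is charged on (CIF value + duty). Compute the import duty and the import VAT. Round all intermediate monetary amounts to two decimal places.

Import duty = 291873.23 × 4% = 11674.93
VAT base = CIF + duty = 291873.23 + 11674.93 = 303548.16
Import VAT = 303548.16 × 21% = 63745.11

Import duty: GBP 11674.93; import VAT: GBP 63745.11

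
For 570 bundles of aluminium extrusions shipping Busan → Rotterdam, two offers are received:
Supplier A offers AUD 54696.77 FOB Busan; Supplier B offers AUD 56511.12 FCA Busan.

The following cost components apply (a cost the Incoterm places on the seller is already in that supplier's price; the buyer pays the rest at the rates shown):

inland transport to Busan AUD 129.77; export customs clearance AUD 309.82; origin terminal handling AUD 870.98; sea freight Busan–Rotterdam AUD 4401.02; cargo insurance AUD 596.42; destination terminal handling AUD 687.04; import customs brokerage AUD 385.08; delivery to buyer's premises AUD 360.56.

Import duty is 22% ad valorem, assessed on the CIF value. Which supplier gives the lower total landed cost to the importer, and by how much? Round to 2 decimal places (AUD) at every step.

Supplier A is cheaper by AUD 3276.10

Supplier A (FOB):
CIF value = FOB price + freight + insurance = 54696.77 + 4401.02 + 596.42 = 59694.21
Import duty = 59694.21 × 22% = 13132.73
Buyer bears (A): 4401.02 + 596.42 + 687.04 + 385.08 + 360.56 = 6430.12
Landed cost (A) = invoice 54696.77 + 6430.12 + duty 13132.73 = 74259.62
Supplier B (FCA):
CIF value = FCA price + origin terminal + freight + insurance = 56511.12 + 870.98 + 4401.02 + 596.42 = 62379.54
Import duty = 62379.54 × 22% = 13723.50
Buyer bears (B): 870.98 + 4401.02 + 596.42 + 687.04 + 385.08 + 360.56 = 7301.10
Landed cost (B) = invoice 56511.12 + 7301.10 + duty 13723.50 = 77535.72
Difference = |74259.62 − 77535.72| = 3276.10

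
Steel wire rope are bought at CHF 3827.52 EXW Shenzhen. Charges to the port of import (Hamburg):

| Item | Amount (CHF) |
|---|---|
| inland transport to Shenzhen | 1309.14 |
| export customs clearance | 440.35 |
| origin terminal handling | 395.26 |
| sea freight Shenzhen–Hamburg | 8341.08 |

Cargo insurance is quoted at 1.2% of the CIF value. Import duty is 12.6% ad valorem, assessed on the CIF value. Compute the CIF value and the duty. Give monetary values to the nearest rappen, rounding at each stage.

CIF value: CHF 14487.20; import duty: CHF 1825.39

Let C be the CIF value. C = EXW price + pre-shipment costs + freight + 1.2% × C
C − 1.2% × C = 3827.52 + 1309.14 + 440.35 + 395.26 + 8341.08
0.988 × C = 14313.35
C = 14313.35 / 0.988 = 14487.20
Insurance premium = 1.2% × 14487.20 = 173.85
Import duty = 14487.20 × 12.6% = 1825.39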